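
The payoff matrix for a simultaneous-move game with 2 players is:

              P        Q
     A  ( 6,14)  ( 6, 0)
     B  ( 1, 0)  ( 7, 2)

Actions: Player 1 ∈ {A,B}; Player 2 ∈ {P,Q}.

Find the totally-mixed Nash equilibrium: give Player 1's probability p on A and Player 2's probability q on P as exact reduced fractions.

p=1/8, q=1/6

P1 indiff ⇒ q·6+(1-q)·6 = q·1+(1-q)·7 ⇒ q(5) = (1-q)(1) ⇒ q = 1/6
P2 indiff ⇒ p·14+(1-p)·0 = p·0+(1-p)·2 ⇒ p(14) = (1-p)(2) ⇒ p = 1/8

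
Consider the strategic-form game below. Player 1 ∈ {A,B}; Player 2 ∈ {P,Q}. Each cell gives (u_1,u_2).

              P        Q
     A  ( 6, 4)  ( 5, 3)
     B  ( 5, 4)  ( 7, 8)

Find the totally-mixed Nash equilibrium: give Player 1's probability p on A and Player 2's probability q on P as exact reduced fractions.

P1 mixes 4/5 on A; P2 mixes 2/3 on P

P1 indiff ⇒ q·6+(1-q)·5 = q·5+(1-q)·7 ⇒ q(1) = (1-q)(2) ⇒ q = 2/3
P2 indiff ⇒ p·4+(1-p)·4 = p·3+(1-p)·8 ⇒ p(1) = (1-p)(4) ⇒ p = 4/5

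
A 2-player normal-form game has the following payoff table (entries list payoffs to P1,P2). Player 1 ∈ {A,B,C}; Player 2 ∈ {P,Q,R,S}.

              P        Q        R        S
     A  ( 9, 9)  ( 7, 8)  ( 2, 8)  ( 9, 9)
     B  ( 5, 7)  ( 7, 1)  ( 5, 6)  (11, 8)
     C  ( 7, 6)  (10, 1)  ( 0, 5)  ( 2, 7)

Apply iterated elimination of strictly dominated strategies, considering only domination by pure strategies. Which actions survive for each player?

IESDS → P1:{A,B} P2:{P,S}

P2 drop Q (P beats it: A:9>8 B:7>1 C:6>1)
P1 drop C (A beats it: P:9>7 R:2>0 S:9>2)
P2 drop R (P beats it: A:9>8 B:7>6)
P1→{A,B} P2→{P,S}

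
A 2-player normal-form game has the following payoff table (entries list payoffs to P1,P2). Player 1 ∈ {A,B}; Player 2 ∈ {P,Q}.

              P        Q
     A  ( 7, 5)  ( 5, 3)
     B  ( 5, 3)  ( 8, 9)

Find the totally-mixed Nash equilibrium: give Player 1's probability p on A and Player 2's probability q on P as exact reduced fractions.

P1 indiff ⇒ q·7+(1-q)·5 = q·5+(1-q)·8 ⇒ q(2) = (1-q)(3) ⇒ q = 3/5
P2 indiff ⇒ p·5+(1-p)·3 = p·3+(1-p)·9 ⇒ p(2) = (1-p)(6) ⇒ p = 3/4

(p,q) = (3/4, 3/5)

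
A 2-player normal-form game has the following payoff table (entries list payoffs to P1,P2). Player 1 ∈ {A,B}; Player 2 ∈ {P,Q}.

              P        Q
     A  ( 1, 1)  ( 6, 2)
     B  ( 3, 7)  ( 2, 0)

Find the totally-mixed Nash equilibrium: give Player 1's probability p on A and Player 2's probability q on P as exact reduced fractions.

P1 indiff ⇒ q·1+(1-q)·6 = q·3+(1-q)·2 ⇒ q(-2) = (1-q)(-4) ⇒ q = 2/3
P2 indiff ⇒ p·1+(1-p)·7 = p·2+(1-p)·0 ⇒ p(-1) = (1-p)(-7) ⇒ p = 7/8

P1 mixes 7/8 on A; P2 mixes 2/3 on P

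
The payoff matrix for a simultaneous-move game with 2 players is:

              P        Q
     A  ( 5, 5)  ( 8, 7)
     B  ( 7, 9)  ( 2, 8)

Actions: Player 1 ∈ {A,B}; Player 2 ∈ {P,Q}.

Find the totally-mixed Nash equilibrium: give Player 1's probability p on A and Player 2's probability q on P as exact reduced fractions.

p=1/3, q=3/4

P1 indiff ⇒ q·5+(1-q)·8 = q·7+(1-q)·2 ⇒ q(-2) = (1-q)(-6) ⇒ q = 3/4
P2 indiff ⇒ p·5+(1-p)·9 = p·7+(1-p)·8 ⇒ p(-2) = (1-p)(-1) ⇒ p = 1/3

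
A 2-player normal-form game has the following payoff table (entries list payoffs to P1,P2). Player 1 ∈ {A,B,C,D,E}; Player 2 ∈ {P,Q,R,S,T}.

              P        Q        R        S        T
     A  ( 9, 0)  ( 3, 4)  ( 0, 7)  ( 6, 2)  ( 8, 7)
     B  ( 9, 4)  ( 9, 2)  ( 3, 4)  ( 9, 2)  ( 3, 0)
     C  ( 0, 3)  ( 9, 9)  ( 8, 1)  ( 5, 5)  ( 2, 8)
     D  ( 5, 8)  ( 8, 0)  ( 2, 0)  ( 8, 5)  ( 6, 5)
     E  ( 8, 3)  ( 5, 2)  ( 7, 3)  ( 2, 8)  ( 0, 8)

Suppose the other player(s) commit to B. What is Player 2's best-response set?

BR_2 = {P,R}

u_2(P vs B) = 4
u_2(Q vs B) = 2
u_2(R vs B) = 4
u_2(S vs B) = 2
u_2(T vs B) = 0
max payoff 4 at {P,R}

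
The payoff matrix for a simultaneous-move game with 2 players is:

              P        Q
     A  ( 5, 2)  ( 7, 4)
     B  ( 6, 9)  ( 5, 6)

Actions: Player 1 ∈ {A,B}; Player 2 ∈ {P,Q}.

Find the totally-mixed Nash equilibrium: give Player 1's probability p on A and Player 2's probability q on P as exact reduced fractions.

P1 indiff ⇒ q·5+(1-q)·7 = q·6+(1-q)·5 ⇒ q(-1) = (1-q)(-2) ⇒ q = 2/3
P2 indiff ⇒ p·2+(1-p)·9 = p·4+(1-p)·6 ⇒ p(-2) = (1-p)(-3) ⇒ p = 3/5

P1 mixes 3/5 on A; P2 mixes 2/3 on P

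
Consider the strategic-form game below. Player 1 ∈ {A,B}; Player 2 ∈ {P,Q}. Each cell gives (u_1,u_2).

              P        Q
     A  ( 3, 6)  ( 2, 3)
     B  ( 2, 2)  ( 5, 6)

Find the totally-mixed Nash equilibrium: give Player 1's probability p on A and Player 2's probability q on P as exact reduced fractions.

p=4/7, q=3/4

P1 indiff ⇒ q·3+(1-q)·2 = q·2+(1-q)·5 ⇒ q(1) = (1-q)(3) ⇒ q = 3/4
P2 indiff ⇒ p·6+(1-p)·2 = p·3+(1-p)·6 ⇒ p(3) = (1-p)(4) ⇒ p = 4/7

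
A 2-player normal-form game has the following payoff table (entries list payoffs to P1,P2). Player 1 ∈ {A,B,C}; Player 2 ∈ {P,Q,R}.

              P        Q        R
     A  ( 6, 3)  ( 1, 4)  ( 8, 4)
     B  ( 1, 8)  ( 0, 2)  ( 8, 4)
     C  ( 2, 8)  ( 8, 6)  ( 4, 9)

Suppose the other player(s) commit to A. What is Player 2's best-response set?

P2 best: {Q,R}

u_2(P vs A) = 3
u_2(Q vs A) = 4
u_2(R vs A) = 4
max payoff 4 at {Q,R}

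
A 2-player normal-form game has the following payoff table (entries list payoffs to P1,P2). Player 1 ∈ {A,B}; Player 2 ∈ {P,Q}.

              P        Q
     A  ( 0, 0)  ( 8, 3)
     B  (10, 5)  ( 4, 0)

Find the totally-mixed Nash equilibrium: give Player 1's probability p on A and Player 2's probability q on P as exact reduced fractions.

p=5/8, q=2/7

P1 indiff ⇒ q·0+(1-q)·8 = q·10+(1-q)·4 ⇒ q(-10) = (1-q)(-4) ⇒ q = 2/7
P2 indiff ⇒ p·0+(1-p)·5 = p·3+(1-p)·0 ⇒ p(-3) = (1-p)(-5) ⇒ p = 5/8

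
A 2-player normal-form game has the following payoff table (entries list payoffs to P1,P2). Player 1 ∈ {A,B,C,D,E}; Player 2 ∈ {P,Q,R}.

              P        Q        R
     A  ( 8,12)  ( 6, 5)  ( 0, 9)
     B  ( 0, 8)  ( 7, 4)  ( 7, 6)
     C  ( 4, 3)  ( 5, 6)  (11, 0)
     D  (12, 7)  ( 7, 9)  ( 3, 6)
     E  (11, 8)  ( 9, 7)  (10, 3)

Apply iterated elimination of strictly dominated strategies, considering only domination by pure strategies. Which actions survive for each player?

P1 drop A (D beats it: P:12>8 Q:7>6 R:3>0)
P1 drop B (E beats it: P:11>0 Q:9>7 R:10>7)
P2 drop R (P beats it: C:3>0 D:7>6 E:8>3)
P1 drop C (D beats it: P:12>4 Q:7>5)
P1→{D,E} P2→{P,Q}

IESDS → P1:{D,E} P2:{P,Q}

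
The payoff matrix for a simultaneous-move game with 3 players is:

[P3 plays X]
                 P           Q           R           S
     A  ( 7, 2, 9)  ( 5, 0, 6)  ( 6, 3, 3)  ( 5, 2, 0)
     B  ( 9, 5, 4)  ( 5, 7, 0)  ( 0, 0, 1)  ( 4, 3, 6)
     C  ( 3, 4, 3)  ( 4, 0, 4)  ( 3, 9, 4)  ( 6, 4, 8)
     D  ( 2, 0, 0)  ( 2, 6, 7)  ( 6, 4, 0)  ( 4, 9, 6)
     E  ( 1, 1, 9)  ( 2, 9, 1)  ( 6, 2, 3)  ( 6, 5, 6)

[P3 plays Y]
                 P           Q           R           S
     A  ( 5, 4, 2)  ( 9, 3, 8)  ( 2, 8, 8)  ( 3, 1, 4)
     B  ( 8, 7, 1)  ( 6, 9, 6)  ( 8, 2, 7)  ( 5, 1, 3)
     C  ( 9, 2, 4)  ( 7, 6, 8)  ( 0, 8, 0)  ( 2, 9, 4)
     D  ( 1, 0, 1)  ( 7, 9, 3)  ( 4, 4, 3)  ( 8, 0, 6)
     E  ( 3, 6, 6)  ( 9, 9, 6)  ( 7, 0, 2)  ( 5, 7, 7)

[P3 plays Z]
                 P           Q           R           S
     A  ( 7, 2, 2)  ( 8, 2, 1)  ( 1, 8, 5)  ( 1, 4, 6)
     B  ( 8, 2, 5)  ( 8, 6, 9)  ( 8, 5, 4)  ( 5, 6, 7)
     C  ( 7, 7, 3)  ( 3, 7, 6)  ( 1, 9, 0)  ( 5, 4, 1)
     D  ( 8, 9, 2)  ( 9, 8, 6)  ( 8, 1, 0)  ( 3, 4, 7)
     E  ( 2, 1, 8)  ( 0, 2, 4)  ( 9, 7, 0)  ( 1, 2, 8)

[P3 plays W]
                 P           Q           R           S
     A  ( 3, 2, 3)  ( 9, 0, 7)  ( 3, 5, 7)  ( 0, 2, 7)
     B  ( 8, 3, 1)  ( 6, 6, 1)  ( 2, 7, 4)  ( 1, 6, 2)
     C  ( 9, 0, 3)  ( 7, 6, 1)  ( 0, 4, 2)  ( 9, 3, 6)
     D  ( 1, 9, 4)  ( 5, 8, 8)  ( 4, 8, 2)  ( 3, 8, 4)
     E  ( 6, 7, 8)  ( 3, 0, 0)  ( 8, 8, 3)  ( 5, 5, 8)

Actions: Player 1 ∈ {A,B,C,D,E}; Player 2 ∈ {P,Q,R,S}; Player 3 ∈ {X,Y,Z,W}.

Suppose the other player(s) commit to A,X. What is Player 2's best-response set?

u_2(P vs A,X) = 2
u_2(Q vs A,X) = 0
u_2(R vs A,X) = 3
u_2(S vs A,X) = 2
max payoff 3 at {R}

BR_2 = {R}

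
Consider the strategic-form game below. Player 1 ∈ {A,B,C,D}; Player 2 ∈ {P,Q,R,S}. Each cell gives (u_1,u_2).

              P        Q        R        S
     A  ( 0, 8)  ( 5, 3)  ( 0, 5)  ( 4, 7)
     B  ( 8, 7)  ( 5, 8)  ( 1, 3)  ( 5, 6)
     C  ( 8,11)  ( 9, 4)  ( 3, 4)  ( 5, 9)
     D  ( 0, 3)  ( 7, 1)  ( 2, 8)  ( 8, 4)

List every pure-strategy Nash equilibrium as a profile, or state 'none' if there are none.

PSNE = {(C,P)}

(A,P): not NE [P1→C gives 8>0]
(A,Q): not NE [P1→C gives 9>5; P2→P gives 8>3]
(A,R): not NE [P1→C gives 3>0; P2→P gives 8>5]
(A,S): not NE [P1→D gives 8>4; P2→P gives 8>7]
(B,P): not NE [P2→Q gives 8>7]
(B,Q): not NE [P1→C gives 9>5]
(B,R): not NE [P1→C gives 3>1; P2→Q gives 8>3]
(B,S): not NE [P1→D gives 8>5; P2→Q gives 8>6]
(C,P): NE
(C,Q): not NE [P2→P gives 11>4]
(C,R): not NE [P2→P gives 11>4]
(C,S): not NE [P1→D gives 8>5; P2→P gives 11>9]
(D,P): not NE [P1→C gives 8>0; P2→R gives 8>3]
(D,Q): not NE [P1→C gives 9>7; P2→R gives 8>1]
(D,R): not NE [P1→C gives 3>2]
(D,S): not NE [P2→R gives 8>4]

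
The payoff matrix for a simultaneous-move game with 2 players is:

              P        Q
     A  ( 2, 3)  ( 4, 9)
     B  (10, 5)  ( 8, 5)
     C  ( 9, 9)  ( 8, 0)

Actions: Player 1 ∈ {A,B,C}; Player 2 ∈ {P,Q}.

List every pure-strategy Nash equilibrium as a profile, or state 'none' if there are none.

Nash profiles: (B,P), (B,Q)

(A,P): not NE [P1→B gives 10>2; P2→Q gives 9>3]
(A,Q): not NE [P1→C gives 8>4]
(B,P): NE
(B,Q): NE
(C,P): not NE [P1→B gives 10>9]
(C,Q): not NE [P2→P gives 9>0]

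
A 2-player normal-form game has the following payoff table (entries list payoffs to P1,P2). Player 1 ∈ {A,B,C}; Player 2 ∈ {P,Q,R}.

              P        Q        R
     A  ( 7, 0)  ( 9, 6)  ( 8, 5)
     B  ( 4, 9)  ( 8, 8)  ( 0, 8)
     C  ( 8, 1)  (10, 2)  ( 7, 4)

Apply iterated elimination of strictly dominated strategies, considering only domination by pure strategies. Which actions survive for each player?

P1 drop B (A beats it: P:7>4 Q:9>8 R:8>0)
P2 drop P (Q beats it: A:6>0 C:2>1)
P1→{A,C} P2→{Q,R}

Survivors P1:{A,C} P2:{Q,R}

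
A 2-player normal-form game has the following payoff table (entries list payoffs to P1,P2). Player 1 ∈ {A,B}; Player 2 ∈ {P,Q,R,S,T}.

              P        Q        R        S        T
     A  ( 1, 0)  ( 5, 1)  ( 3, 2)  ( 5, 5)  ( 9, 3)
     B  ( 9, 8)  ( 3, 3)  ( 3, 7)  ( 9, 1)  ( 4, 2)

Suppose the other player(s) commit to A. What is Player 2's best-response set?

P2 best: {S}

u_2(P vs A) = 0
u_2(Q vs A) = 1
u_2(R vs A) = 2
u_2(S vs A) = 5
u_2(T vs A) = 3
max payoff 5 at {S}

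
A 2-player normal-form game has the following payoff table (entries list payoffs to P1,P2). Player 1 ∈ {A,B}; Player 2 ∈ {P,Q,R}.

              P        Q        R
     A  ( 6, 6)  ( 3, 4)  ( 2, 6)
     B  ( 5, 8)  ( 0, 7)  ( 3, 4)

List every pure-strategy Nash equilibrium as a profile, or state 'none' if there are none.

(A,P): NE
(A,Q): not NE [P2→R gives 6>4]
(A,R): not NE [P1→B gives 3>2]
(B,P): not NE [P1→A gives 6>5]
(B,Q): not NE [P1→A gives 3>0; P2→P gives 8>7]
(B,R): not NE [P2→P gives 8>4]

Nash profiles: (A,P)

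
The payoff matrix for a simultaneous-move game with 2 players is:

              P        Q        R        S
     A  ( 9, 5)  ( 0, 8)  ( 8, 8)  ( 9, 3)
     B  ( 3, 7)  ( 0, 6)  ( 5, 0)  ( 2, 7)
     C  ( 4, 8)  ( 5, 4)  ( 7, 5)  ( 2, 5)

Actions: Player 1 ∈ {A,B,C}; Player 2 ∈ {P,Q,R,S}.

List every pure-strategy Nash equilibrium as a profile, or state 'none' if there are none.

(A,P): not NE [P2→R gives 8>5]
(A,Q): not NE [P1→C gives 5>0]
(A,R): NE
(A,S): not NE [P2→R gives 8>3]
(B,P): not NE [P1→A gives 9>3]
(B,Q): not NE [P1→C gives 5>0; P2→S gives 7>6]
(B,R): not NE [P1→A gives 8>5; P2→S gives 7>0]
(B,S): not NE [P1→A gives 9>2]
(C,P): not NE [P1→A gives 9>4]
(C,Q): not NE [P2→P gives 8>4]
(C,R): not NE [P1→A gives 8>7; P2→P gives 8>5]
(C,S): not NE [P1→A gives 9>2; P2→P gives 8>5]

NE set: (A,R)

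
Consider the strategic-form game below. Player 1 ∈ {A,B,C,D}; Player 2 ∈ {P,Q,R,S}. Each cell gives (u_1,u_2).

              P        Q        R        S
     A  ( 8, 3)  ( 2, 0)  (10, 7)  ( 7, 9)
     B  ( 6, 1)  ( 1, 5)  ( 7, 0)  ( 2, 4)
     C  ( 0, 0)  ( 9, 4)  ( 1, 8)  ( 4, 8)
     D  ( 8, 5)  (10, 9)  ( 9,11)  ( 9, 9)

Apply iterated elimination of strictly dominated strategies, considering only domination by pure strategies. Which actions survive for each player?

IESDS → P1:{A,D} P2:{R,S}

P1 drop B (A beats it: P:8>6 Q:2>1 R:10>7 S:7>2)
P1 drop C (D beats it: P:8>0 Q:10>9 R:9>1 S:9>4)
P2 drop P (R beats it: A:7>3 D:11>5)
P2 drop Q (R beats it: A:7>0 D:11>9)
P1→{A,D} P2→{R,S}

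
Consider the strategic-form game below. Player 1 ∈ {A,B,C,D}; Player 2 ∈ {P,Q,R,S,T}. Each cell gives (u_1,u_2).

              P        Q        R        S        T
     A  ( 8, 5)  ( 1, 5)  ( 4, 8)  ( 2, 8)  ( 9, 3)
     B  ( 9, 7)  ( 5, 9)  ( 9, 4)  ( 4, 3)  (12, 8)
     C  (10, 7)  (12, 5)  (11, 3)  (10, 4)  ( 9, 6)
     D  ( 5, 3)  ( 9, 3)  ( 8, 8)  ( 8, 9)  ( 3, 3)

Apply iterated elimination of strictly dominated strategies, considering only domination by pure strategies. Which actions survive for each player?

P1 drop A (B beats it: P:9>8 Q:5>1 R:9>4 S:4>2 T:12>9)
P1 drop D (C beats it: P:10>5 Q:12>9 R:11>8 S:10>8 T:9>3)
P2 drop R (P beats it: B:7>4 C:7>3)
P2 drop S (P beats it: B:7>3 C:7>4)
P1→{B,C} P2→{P,Q,T}

Remaining: P1:{B,C} P2:{P,Q,T}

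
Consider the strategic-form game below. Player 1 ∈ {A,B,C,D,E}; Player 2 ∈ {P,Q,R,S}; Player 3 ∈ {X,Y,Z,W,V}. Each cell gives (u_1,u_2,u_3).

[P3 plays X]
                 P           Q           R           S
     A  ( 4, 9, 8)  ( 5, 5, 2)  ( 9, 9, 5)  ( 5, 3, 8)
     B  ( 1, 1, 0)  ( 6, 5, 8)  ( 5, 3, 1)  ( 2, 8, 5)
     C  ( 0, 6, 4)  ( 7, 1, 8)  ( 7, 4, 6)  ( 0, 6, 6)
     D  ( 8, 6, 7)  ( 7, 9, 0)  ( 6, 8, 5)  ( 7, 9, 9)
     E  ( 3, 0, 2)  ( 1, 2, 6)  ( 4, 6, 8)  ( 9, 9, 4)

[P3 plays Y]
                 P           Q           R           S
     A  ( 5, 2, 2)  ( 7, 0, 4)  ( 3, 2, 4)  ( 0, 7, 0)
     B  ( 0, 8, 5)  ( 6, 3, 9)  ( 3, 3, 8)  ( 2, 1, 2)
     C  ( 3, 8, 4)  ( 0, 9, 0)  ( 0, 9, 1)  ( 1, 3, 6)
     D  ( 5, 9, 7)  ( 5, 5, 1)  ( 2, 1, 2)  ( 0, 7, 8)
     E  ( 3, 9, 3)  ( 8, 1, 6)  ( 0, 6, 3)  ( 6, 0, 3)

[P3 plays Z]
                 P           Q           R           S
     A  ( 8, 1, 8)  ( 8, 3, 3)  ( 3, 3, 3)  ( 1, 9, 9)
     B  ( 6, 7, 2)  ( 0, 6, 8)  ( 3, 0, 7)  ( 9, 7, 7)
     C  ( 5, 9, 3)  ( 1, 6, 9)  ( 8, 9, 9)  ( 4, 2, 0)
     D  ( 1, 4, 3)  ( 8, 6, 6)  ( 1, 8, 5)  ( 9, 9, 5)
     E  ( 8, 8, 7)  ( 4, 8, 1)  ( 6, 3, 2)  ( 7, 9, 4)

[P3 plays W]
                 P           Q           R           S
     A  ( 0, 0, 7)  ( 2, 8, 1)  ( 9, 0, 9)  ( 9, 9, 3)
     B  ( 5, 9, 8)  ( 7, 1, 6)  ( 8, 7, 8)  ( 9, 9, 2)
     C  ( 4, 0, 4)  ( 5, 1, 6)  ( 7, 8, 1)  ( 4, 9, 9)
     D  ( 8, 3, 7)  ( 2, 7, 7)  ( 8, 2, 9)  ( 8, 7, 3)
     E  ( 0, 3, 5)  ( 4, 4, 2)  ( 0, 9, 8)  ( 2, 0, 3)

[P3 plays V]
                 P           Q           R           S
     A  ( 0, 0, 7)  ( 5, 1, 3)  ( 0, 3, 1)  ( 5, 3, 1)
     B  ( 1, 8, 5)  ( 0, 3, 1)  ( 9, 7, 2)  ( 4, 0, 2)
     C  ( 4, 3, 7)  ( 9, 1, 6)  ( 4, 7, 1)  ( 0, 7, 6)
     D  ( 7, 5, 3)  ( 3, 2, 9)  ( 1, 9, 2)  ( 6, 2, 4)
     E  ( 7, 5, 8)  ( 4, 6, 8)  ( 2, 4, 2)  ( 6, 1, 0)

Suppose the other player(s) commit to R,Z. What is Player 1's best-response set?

u_1(A vs R,Z) = 3
u_1(B vs R,Z) = 3
u_1(C vs R,Z) = 8
u_1(D vs R,Z) = 1
u_1(E vs R,Z) = 6
max payoff 8 at {C}

argmax u_1 = {C}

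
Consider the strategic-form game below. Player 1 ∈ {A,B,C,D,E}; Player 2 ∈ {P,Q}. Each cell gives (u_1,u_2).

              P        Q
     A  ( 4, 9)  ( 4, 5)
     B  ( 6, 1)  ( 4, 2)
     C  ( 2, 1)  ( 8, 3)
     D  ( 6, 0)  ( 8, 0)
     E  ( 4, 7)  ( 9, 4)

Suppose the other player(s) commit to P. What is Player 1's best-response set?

u_1(A vs P) = 4
u_1(B vs P) = 6
u_1(C vs P) = 2
u_1(D vs P) = 6
u_1(E vs P) = 4
max payoff 6 at {B,D}

P1 best: {B,D}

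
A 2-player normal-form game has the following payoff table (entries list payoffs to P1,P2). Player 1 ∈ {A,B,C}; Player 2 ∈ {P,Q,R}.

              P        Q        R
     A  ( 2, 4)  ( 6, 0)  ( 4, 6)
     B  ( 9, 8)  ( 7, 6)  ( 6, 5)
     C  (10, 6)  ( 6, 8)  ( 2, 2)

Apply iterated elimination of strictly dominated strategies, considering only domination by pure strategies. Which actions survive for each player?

P1 drop A (B beats it: P:9>2 Q:7>6 R:6>4)
P2 drop R (P beats it: B:8>5 C:6>2)
P1→{B,C} P2→{P,Q}

IESDS → P1:{B,C} P2:{P,Q}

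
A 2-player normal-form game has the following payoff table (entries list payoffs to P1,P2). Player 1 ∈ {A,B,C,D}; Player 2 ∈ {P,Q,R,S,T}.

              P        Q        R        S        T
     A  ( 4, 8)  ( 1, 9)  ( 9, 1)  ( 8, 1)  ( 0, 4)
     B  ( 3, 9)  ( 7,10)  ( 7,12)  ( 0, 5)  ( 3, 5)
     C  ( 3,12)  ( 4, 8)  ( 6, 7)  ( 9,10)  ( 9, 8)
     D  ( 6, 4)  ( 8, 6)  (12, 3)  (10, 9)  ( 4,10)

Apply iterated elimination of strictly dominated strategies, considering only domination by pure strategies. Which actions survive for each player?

IESDS → P1:{C,D} P2:{P,S,T}

P1 drop A (D beats it: P:6>4 Q:8>1 R:12>9 S:10>8 T:4>0)
P1 drop B (D beats it: P:6>3 Q:8>7 R:12>7 S:10>0 T:4>3)
P2 drop Q (S beats it: C:10>8 D:9>6)
P2 drop R (P beats it: C:12>7 D:4>3)
P1→{C,D} P2→{P,S,T}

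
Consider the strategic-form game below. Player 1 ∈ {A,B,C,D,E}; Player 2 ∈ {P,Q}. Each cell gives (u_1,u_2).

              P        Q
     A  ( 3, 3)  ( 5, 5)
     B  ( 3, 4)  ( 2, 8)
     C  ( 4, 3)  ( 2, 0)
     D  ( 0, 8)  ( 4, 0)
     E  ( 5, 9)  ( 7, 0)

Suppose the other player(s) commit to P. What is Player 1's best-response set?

argmax u_1 = {E}

u_1(A vs P) = 3
u_1(B vs P) = 3
u_1(C vs P) = 4
u_1(D vs P) = 0
u_1(E vs P) = 5
max payoff 5 at {E}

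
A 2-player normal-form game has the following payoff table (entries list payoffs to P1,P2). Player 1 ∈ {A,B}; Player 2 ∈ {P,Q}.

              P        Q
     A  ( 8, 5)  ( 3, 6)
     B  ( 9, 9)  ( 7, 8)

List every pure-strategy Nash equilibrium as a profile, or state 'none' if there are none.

PSNE = {(B,P)}

(A,P): not NE [P1→B gives 9>8; P2→Q gives 6>5]
(A,Q): not NE [P1→B gives 7>3]
(B,P): NE
(B,Q): not NE [P2→P gives 9>8]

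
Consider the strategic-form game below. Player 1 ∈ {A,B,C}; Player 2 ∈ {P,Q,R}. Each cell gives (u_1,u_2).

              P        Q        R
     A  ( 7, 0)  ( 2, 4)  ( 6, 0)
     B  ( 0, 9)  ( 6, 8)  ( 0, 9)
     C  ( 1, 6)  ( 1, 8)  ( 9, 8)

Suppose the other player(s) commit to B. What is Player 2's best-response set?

BR_2 = {P,R}

u_2(P vs B) = 9
u_2(Q vs B) = 8
u_2(R vs B) = 9
max payoff 9 at {P,R}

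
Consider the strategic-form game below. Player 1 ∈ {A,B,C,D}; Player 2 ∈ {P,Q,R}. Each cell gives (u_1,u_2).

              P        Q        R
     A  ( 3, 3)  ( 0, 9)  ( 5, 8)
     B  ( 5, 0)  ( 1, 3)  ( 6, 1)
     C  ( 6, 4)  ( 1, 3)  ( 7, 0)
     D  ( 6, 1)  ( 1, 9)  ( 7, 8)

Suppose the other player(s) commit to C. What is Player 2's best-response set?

u_2(P vs C) = 4
u_2(Q vs C) = 3
u_2(R vs C) = 0
max payoff 4 at {P}

argmax u_2 = {P}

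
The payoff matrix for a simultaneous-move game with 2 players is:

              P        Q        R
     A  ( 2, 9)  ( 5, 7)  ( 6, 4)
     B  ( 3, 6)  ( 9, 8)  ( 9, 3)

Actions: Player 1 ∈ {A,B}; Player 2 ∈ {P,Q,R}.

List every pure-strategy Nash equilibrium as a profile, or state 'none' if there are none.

(A,P): not NE [P1→B gives 3>2]
(A,Q): not NE [P1→B gives 9>5; P2→P gives 9>7]
(A,R): not NE [P1→B gives 9>6; P2→P gives 9>4]
(B,P): not NE [P2→Q gives 8>6]
(B,Q): NE
(B,R): not NE [P2→Q gives 8>3]

PSNE = {(B,Q)}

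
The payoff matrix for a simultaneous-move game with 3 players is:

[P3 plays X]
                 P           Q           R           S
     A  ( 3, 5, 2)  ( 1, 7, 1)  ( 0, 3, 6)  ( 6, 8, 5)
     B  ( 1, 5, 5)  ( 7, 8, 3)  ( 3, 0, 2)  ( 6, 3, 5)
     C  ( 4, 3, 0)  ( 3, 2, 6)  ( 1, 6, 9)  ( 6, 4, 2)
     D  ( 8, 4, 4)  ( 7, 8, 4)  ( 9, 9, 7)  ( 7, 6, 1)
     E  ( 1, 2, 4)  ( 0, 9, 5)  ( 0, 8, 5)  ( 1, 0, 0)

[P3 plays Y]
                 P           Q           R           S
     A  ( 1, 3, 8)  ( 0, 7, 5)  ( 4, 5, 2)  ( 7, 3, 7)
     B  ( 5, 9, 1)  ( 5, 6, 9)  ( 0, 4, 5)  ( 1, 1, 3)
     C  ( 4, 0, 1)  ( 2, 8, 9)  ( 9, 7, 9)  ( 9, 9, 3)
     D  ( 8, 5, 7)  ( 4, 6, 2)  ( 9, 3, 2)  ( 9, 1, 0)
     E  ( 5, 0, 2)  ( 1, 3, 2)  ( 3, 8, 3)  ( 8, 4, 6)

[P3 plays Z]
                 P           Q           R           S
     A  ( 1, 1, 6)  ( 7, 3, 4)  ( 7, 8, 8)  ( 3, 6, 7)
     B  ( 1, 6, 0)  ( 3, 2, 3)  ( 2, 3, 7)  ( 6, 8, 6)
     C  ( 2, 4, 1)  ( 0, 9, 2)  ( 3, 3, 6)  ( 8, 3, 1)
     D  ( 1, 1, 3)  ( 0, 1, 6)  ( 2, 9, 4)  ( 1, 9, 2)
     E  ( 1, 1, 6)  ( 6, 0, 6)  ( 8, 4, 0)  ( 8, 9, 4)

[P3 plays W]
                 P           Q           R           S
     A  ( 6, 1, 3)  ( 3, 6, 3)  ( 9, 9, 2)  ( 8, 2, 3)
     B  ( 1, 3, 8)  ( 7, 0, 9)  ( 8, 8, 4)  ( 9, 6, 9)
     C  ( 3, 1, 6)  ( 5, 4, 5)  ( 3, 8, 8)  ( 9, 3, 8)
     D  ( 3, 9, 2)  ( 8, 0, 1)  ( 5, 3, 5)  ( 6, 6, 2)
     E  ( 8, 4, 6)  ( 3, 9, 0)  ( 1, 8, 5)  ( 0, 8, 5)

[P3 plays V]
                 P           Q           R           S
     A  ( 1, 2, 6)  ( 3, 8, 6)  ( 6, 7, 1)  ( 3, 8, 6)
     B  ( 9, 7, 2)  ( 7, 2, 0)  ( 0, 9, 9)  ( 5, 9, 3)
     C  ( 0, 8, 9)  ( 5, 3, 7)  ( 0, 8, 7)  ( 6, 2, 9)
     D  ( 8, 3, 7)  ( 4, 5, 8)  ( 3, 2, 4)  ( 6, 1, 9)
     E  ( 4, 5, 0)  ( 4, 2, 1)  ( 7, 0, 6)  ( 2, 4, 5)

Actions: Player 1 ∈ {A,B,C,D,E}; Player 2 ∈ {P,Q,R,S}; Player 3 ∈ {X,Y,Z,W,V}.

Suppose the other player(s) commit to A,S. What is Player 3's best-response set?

BR_3 = {Y,Z}

u_3(X vs A,S) = 5
u_3(Y vs A,S) = 7
u_3(Z vs A,S) = 7
u_3(W vs A,S) = 3
u_3(V vs A,S) = 6
max payoff 7 at {Y,Z}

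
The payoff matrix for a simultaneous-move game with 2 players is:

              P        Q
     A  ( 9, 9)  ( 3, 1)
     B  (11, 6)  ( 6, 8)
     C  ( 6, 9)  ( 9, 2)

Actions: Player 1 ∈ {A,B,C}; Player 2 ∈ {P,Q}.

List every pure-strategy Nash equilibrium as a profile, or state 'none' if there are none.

(A,P): not NE [P1→B gives 11>9]
(A,Q): not NE [P1→C gives 9>3; P2→P gives 9>1]
(B,P): not NE [P2→Q gives 8>6]
(B,Q): not NE [P1→C gives 9>6]
(C,P): not NE [P1→B gives 11>6]
(C,Q): not NE [P2→P gives 9>2]

PSNE: ∅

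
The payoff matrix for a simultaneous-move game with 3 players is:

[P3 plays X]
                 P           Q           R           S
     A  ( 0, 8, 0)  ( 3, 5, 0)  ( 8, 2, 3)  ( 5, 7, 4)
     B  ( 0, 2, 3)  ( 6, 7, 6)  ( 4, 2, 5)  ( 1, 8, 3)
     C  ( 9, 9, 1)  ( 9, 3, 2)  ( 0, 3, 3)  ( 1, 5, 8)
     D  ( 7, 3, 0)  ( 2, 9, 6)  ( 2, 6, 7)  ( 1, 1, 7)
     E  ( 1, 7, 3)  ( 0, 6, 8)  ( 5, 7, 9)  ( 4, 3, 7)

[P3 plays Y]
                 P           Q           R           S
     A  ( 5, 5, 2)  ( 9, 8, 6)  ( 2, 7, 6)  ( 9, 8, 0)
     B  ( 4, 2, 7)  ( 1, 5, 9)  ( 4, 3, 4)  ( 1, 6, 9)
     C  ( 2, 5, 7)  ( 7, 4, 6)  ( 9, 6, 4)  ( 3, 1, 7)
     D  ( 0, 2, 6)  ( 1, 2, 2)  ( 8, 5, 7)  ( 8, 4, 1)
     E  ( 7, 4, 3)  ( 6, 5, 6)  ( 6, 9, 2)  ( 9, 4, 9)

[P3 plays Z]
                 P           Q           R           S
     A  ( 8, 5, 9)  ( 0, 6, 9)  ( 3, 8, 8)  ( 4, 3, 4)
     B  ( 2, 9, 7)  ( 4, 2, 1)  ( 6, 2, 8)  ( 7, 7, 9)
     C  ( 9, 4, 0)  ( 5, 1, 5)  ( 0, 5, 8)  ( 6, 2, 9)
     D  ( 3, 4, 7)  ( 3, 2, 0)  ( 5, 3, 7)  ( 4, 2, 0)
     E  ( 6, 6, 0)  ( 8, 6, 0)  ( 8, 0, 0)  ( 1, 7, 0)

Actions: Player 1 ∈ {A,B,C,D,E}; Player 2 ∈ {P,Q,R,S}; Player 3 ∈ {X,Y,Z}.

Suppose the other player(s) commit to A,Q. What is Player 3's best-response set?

BR_3 = {Z}

u_3(X vs A,Q) = 0
u_3(Y vs A,Q) = 6
u_3(Z vs A,Q) = 9
max payoff 9 at {Z}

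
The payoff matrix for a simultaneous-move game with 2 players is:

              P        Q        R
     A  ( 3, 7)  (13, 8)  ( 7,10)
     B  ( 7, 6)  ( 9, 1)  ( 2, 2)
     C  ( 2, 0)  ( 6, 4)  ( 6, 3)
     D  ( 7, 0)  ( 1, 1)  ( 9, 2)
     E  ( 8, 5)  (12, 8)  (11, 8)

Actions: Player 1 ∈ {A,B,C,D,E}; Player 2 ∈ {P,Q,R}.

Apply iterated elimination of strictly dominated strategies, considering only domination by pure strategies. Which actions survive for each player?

P1 drop B (E beats it: P:8>7 Q:12>9 R:11>2)
P1 drop C (A beats it: P:3>2 Q:13>6 R:7>6)
P1 drop D (E beats it: P:8>7 Q:12>1 R:11>9)
P2 drop P (Q beats it: A:8>7 E:8>5)
P1→{A,E} P2→{Q,R}

IESDS → P1:{A,E} P2:{Q,R}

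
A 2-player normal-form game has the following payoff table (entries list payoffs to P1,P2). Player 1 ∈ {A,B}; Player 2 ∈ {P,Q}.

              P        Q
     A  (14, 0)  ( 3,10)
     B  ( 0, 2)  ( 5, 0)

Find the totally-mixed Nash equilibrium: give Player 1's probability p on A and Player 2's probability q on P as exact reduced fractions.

p=1/6, q=1/8

P1 indiff ⇒ q·14+(1-q)·3 = q·0+(1-q)·5 ⇒ q(14) = (1-q)(2) ⇒ q = 1/8
P2 indiff ⇒ p·0+(1-p)·2 = p·10+(1-p)·0 ⇒ p(-10) = (1-p)(-2) ⇒ p = 1/6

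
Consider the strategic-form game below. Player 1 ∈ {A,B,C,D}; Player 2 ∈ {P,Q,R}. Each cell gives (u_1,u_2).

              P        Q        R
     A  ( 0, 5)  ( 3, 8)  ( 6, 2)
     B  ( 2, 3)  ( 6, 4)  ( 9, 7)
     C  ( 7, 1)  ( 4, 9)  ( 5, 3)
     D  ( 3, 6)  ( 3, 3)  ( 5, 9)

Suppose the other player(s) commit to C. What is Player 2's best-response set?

u_2(P vs C) = 1
u_2(Q vs C) = 9
u_2(R vs C) = 3
max payoff 9 at {Q}

P2 best: {Q}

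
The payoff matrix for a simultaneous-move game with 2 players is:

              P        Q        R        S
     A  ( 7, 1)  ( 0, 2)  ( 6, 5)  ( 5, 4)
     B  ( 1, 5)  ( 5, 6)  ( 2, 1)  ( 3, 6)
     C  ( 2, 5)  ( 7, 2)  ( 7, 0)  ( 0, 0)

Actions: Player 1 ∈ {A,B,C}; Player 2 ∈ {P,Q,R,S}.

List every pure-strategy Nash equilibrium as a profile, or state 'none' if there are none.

(A,P): not NE [P2→R gives 5>1]
(A,Q): not NE [P1→C gives 7>0; P2→R gives 5>2]
(A,R): not NE [P1→C gives 7>6]
(A,S): not NE [P2→R gives 5>4]
(B,P): not NE [P1→A gives 7>1; P2→S gives 6>5]
(B,Q): not NE [P1→C gives 7>5]
(B,R): not NE [P1→C gives 7>2; P2→S gives 6>1]
(B,S): not NE [P1→A gives 5>3]
(C,P): not NE [P1→A gives 7>2]
(C,Q): not NE [P2→P gives 5>2]
(C,R): not NE [P2→P gives 5>0]
(C,S): not NE [P1→A gives 5>0; P2→P gives 5>0]

Equilibria: none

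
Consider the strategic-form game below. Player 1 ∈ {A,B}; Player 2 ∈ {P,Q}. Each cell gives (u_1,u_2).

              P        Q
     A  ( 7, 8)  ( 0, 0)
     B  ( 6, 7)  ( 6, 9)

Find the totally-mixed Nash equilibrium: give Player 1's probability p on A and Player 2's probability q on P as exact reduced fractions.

P1 indiff ⇒ q·7+(1-q)·0 = q·6+(1-q)·6 ⇒ q(1) = (1-q)(6) ⇒ q = 6/7
P2 indiff ⇒ p·8+(1-p)·7 = p·0+(1-p)·9 ⇒ p(8) = (1-p)(2) ⇒ p = 1/5

P1 mixes 1/5 on A; P2 mixes 6/7 on P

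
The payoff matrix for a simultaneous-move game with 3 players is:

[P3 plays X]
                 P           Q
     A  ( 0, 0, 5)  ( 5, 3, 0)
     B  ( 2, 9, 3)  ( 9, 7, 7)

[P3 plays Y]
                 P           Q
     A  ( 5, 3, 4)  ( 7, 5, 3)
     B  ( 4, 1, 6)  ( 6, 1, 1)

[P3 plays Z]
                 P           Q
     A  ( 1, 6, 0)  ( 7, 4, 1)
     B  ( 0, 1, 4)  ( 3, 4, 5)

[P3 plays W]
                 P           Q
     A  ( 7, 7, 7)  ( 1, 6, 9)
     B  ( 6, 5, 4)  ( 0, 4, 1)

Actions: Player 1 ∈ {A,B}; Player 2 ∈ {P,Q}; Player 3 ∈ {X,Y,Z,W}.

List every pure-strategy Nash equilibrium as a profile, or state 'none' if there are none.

NE set: (A,P,W)

(A,P,X): not NE [P1→B gives 2>0; P2→Q gives 3>0; P3→W gives 7>5]
(A,P,Y): not NE [P2→Q gives 5>3; P3→W gives 7>4]
(A,P,Z): not NE [P3→W gives 7>0]
(A,P,W): NE
(A,Q,X): not NE [P1→B gives 9>5; P3→W gives 9>0]
(A,Q,Y): not NE [P3→W gives 9>3]
(A,Q,Z): not NE [P2→P gives 6>4; P3→W gives 9>1]
(A,Q,W): not NE [P2→P gives 7>6]
(B,P,X): not NE [P3→Y gives 6>3]
(B,P,Y): not NE [P1→A gives 5>4]
(B,P,Z): not NE [P1→A gives 1>0; P2→Q gives 4>1; P3→Y gives 6>4]
(B,P,W): not NE [P1→A gives 7>6; P3→Y gives 6>4]
(B,Q,X): not NE [P2→P gives 9>7]
(B,Q,Y): not NE [P1→A gives 7>6; P3→X gives 7>1]
(B,Q,Z): not NE [P1→A gives 7>3; P3→X gives 7>5]
(B,Q,W): not NE [P1→A gives 1>0; P2→P gives 5>4; P3→X gives 7>1]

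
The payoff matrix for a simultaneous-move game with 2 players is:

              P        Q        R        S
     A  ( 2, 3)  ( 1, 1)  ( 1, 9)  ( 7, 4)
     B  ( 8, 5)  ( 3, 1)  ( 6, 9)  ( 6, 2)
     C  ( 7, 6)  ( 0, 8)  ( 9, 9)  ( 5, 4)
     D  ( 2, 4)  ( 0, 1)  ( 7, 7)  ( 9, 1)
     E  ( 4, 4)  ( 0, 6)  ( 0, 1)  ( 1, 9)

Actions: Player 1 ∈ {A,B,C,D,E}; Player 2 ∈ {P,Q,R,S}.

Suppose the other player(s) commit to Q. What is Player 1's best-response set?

u_1(A vs Q) = 1
u_1(B vs Q) = 3
u_1(C vs Q) = 0
u_1(D vs Q) = 0
u_1(E vs Q) = 0
max payoff 3 at {B}

argmax u_1 = {B}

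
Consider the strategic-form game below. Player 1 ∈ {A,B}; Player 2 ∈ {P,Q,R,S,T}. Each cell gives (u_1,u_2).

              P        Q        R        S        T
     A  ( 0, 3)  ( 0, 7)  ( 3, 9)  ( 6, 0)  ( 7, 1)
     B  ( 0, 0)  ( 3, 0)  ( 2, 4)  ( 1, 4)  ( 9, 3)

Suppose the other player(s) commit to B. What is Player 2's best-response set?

BR_2 = {R,S}

u_2(P vs B) = 0
u_2(Q vs B) = 0
u_2(R vs B) = 4
u_2(S vs B) = 4
u_2(T vs B) = 3
max payoff 4 at {R,S}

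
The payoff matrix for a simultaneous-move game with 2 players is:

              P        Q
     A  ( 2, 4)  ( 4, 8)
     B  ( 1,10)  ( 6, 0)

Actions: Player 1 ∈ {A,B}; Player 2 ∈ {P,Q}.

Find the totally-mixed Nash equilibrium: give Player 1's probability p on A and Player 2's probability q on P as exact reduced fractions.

P1 indiff ⇒ q·2+(1-q)·4 = q·1+(1-q)·6 ⇒ q(1) = (1-q)(2) ⇒ q = 2/3
P2 indiff ⇒ p·4+(1-p)·10 = p·8+(1-p)·0 ⇒ p(-4) = (1-p)(-10) ⇒ p = 5/7

(p,q) = (5/7, 2/3)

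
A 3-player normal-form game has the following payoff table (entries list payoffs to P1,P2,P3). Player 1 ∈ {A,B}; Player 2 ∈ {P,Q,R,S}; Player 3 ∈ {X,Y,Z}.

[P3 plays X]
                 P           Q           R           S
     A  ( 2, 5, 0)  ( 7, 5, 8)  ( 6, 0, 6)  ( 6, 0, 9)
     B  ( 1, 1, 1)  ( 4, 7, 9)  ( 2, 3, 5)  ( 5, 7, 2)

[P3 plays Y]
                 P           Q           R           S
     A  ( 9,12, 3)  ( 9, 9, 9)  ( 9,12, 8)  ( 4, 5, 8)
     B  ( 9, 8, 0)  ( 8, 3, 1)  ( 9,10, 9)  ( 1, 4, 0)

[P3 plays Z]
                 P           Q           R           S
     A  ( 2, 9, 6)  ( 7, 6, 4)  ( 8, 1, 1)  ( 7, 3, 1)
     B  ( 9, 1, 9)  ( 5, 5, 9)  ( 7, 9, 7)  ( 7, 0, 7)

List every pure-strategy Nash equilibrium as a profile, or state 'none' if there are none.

(A,P,X): not NE [P3→Z gives 6>0]
(A,P,Y): not NE [P3→Z gives 6>3]
(A,P,Z): not NE [P1→B gives 9>2]
(A,Q,X): not NE [P3→Y gives 9>8]
(A,Q,Y): not NE [P2→R gives 12>9]
(A,Q,Z): not NE [P2→P gives 9>6; P3→Y gives 9>4]
(A,R,X): not NE [P2→Q gives 5>0; P3→Y gives 8>6]
(A,R,Y): NE
(A,R,Z): not NE [P2→P gives 9>1; P3→Y gives 8>1]
(A,S,X): not NE [P2→Q gives 5>0]
(A,S,Y): not NE [P2→R gives 12>5; P3→X gives 9>8]
(A,S,Z): not NE [P2→P gives 9>3; P3→X gives 9>1]
(B,P,X): not NE [P1→A gives 2>1; P2→S gives 7>1; P3→Z gives 9>1]
(B,P,Y): not NE [P2→R gives 10>8; P3→Z gives 9>0]
(B,P,Z): not NE [P2→R gives 9>1]
(B,Q,X): not NE [P1→A gives 7>4]
(B,Q,Y): not NE [P1→A gives 9>8; P2→R gives 10>3; P3→Z gives 9>1]
(B,Q,Z): not NE [P1→A gives 7>5; P2→R gives 9>5]
(B,R,X): not NE [P1→A gives 6>2; P2→S gives 7>3; P3→Y gives 9>5]
(B,R,Y): NE
(B,R,Z): not NE [P1→A gives 8>7; P3→Y gives 9>7]
(B,S,X): not NE [P1→A gives 6>5; P3→Z gives 7>2]
(B,S,Y): not NE [P1→A gives 4>1; P2→R gives 10>4; P3→Z gives 7>0]
(B,S,Z): not NE [P2→R gives 9>0]

Nash profiles: (A,R,Y), (B,R,Y)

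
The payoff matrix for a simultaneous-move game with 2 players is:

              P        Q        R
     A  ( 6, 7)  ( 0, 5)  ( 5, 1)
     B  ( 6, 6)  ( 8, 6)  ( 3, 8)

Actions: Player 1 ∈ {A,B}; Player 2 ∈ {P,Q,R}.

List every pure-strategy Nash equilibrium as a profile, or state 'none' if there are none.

Nash profiles: (A,P)

(A,P): NE
(A,Q): not NE [P1→B gives 8>0; P2→P gives 7>5]
(A,R): not NE [P2→P gives 7>1]
(B,P): not NE [P2→R gives 8>6]
(B,Q): not NE [P2→R gives 8>6]
(B,R): not NE [P1→A gives 5>3]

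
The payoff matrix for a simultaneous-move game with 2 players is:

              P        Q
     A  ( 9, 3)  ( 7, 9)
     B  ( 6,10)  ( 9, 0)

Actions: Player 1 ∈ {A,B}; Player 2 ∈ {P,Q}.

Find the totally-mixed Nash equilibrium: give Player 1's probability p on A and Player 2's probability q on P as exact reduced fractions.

P1 indiff ⇒ q·9+(1-q)·7 = q·6+(1-q)·9 ⇒ q(3) = (1-q)(2) ⇒ q = 2/5
P2 indiff ⇒ p·3+(1-p)·10 = p·9+(1-p)·0 ⇒ p(-6) = (1-p)(-10) ⇒ p = 5/8

p=5/8, q=2/5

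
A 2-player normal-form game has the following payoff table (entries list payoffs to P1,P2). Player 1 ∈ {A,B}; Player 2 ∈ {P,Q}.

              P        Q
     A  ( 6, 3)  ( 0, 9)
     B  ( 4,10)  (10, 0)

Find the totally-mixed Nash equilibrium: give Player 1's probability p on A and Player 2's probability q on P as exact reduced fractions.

p=5/8, q=5/6

P1 indiff ⇒ q·6+(1-q)·0 = q·4+(1-q)·10 ⇒ q(2) = (1-q)(10) ⇒ q = 5/6
P2 indiff ⇒ p·3+(1-p)·10 = p·9+(1-p)·0 ⇒ p(-6) = (1-p)(-10) ⇒ p = 5/8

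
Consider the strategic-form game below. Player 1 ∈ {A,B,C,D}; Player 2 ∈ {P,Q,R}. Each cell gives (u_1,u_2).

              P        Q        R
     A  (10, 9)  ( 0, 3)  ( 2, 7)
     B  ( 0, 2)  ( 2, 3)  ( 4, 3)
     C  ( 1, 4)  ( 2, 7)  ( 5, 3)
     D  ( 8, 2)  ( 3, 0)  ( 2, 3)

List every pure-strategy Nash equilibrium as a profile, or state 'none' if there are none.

Nash profiles: (A,P)

(A,P): NE
(A,Q): not NE [P1→D gives 3>0; P2→P gives 9>3]
(A,R): not NE [P1→C gives 5>2; P2→P gives 9>7]
(B,P): not NE [P1→A gives 10>0; P2→R gives 3>2]
(B,Q): not NE [P1→D gives 3>2]
(B,R): not NE [P1→C gives 5>4]
(C,P): not NE [P1→A gives 10>1; P2→Q gives 7>4]
(C,Q): not NE [P1→D gives 3>2]
(C,R): not NE [P2→Q gives 7>3]
(D,P): not NE [P1→A gives 10>8; P2→R gives 3>2]
(D,Q): not NE [P2→R gives 3>0]
(D,R): not NE [P1→C gives 5>2]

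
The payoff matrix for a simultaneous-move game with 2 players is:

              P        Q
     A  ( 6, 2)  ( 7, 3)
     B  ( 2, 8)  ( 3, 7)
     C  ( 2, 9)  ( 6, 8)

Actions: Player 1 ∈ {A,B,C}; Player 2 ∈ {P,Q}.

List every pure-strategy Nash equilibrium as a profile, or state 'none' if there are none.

Nash profiles: (A,Q)

(A,P): not NE [P2→Q gives 3>2]
(A,Q): NE
(B,P): not NE [P1→A gives 6>2]
(B,Q): not NE [P1→A gives 7>3; P2→P gives 8>7]
(C,P): not NE [P1→A gives 6>2]
(C,Q): not NE [P1→A gives 7>6; P2→P gives 9>8]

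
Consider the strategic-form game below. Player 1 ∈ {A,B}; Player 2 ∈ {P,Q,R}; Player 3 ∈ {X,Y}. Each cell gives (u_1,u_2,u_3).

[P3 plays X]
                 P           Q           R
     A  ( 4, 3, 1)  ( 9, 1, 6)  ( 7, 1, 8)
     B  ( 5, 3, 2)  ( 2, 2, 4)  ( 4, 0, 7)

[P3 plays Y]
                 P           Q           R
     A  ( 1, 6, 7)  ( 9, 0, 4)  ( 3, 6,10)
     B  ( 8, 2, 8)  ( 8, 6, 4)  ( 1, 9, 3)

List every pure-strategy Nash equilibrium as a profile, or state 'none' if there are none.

Nash profiles: (A,R,Y)

(A,P,X): not NE [P1→B gives 5>4; P3→Y gives 7>1]
(A,P,Y): not NE [P1→B gives 8>1]
(A,Q,X): not NE [P2→P gives 3>1]
(A,Q,Y): not NE [P2→R gives 6>0; P3→X gives 6>4]
(A,R,X): not NE [P2→P gives 3>1; P3→Y gives 10>8]
(A,R,Y): NE
(B,P,X): not NE [P3→Y gives 8>2]
(B,P,Y): not NE [P2→R gives 9>2]
(B,Q,X): not NE [P1→A gives 9>2; P2→P gives 3>2]
(B,Q,Y): not NE [P1→A gives 9>8; P2→R gives 9>6]
(B,R,X): not NE [P1→A gives 7>4; P2→P gives 3>0]
(B,R,Y): not NE [P1→A gives 3>1; P3→X gives 7>3]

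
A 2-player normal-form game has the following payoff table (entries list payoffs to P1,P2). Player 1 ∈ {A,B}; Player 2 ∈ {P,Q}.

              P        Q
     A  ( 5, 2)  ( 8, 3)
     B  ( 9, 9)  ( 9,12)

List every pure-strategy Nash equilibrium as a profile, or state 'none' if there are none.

NE set: (B,Q)

(A,P): not NE [P1→B gives 9>5; P2→Q gives 3>2]
(A,Q): not NE [P1→B gives 9>8]
(B,P): not NE [P2→Q gives 12>9]
(B,Q): NE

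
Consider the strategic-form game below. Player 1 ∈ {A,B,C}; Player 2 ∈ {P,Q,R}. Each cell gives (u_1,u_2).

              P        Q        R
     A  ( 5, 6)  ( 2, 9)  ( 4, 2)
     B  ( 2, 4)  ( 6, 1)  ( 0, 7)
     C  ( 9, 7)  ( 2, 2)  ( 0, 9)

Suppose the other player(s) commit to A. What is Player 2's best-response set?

u_2(P vs A) = 6
u_2(Q vs A) = 9
u_2(R vs A) = 2
max payoff 9 at {Q}

argmax u_2 = {Q}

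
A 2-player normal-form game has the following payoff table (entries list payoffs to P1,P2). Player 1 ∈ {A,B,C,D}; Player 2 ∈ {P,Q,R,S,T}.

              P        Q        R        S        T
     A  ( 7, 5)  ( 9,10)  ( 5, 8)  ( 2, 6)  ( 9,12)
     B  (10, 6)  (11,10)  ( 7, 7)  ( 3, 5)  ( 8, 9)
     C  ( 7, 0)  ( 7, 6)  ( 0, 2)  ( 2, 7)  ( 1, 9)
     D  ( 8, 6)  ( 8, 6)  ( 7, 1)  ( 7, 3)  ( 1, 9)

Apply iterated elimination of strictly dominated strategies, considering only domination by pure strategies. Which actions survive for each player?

Survivors P1:{A,B} P2:{Q,T}

P1 drop C (B beats it: P:10>7 Q:11>7 R:7>0 S:3>2 T:8>1)
P2 drop P (T beats it: A:12>5 B:9>6 D:9>6)
P2 drop R (Q beats it: A:10>8 B:10>7 D:6>1)
P2 drop S (Q beats it: A:10>6 B:10>5 D:6>3)
P1 drop D (A beats it: Q:9>8 T:9>1)
P1→{A,B} P2→{Q,T}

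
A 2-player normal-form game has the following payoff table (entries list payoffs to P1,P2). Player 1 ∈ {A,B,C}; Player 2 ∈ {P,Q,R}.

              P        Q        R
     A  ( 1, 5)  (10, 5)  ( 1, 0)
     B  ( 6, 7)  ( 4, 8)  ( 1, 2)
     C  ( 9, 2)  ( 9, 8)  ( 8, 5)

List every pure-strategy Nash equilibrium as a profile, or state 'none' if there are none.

PSNE = {(A,Q)}

(A,P): not NE [P1→C gives 9>1]
(A,Q): NE
(A,R): not NE [P1→C gives 8>1; P2→Q gives 5>0]
(B,P): not NE [P1→C gives 9>6; P2→Q gives 8>7]
(B,Q): not NE [P1→A gives 10>4]
(B,R): not NE [P1→C gives 8>1; P2→Q gives 8>2]
(C,P): not NE [P2→Q gives 8>2]
(C,Q): not NE [P1→A gives 10>9]
(C,R): not NE [P2→Q gives 8>5]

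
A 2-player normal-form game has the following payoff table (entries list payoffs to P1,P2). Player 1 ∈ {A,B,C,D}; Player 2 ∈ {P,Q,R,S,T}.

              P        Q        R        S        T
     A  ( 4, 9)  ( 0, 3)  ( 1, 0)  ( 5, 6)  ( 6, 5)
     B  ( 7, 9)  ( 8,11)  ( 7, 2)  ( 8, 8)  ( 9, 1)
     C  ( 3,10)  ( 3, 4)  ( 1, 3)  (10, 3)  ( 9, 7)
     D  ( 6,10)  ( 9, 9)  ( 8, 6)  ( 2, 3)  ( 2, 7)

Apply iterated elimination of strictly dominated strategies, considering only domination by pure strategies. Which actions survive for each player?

P1 drop A (B beats it: P:7>4 Q:8>0 R:7>1 S:8>5 T:9>6)
P2 drop R (P beats it: B:9>2 C:10>3 D:10>6)
P2 drop S (P beats it: B:9>8 C:10>3 D:10>3)
P2 drop T (P beats it: B:9>1 C:10>7 D:10>7)
P1 drop C (B beats it: P:7>3 Q:8>3)
P1→{B,D} P2→{P,Q}

Survivors P1:{B,D} P2:{P,Q}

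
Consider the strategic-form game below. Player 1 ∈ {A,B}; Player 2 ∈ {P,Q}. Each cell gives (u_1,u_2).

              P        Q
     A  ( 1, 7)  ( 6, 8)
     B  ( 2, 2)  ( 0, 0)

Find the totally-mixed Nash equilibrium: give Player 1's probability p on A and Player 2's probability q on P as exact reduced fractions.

P1 indiff ⇒ q·1+(1-q)·6 = q·2+(1-q)·0 ⇒ q(-1) = (1-q)(-6) ⇒ q = 6/7
P2 indiff ⇒ p·7+(1-p)·2 = p·8+(1-p)·0 ⇒ p(-1) = (1-p)(-2) ⇒ p = 2/3

p=2/3, q=6/7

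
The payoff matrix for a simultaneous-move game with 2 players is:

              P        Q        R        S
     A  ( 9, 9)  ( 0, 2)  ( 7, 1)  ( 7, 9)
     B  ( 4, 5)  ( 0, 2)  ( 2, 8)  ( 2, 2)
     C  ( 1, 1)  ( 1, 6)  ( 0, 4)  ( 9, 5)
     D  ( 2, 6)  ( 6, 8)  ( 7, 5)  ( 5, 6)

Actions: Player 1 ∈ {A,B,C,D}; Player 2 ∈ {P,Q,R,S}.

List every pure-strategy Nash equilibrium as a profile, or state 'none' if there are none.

NE set: (A,P), (D,Q)

(A,P): NE
(A,Q): not NE [P1→D gives 6>0; P2→S gives 9>2]
(A,R): not NE [P2→S gives 9>1]
(A,S): not NE [P1→C gives 9>7]
(B,P): not NE [P1→A gives 9>4; P2→R gives 8>5]
(B,Q): not NE [P1→D gives 6>0; P2→R gives 8>2]
(B,R): not NE [P1→D gives 7>2]
(B,S): not NE [P1→C gives 9>2; P2→R gives 8>2]
(C,P): not NE [P1→A gives 9>1; P2→Q gives 6>1]
(C,Q): not NE [P1→D gives 6>1]
(C,R): not NE [P1→D gives 7>0; P2→Q gives 6>4]
(C,S): not NE [P2→Q gives 6>5]
(D,P): not NE [P1→A gives 9>2; P2→Q gives 8>6]
(D,Q): NE
(D,R): not NE [P2→Q gives 8>5]
(D,S): not NE [P1→C gives 9>5; P2→Q gives 8>6]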